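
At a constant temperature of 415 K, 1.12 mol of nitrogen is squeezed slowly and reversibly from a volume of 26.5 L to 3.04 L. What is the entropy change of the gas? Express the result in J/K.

ΔS_gas = -20.2 J/K

For an isothermal ideal gas ΔS_gas = nR ln(V₂/V₁) = 1.12 × 8.314 × ln(3.04/26.5) = -20.2 J/K.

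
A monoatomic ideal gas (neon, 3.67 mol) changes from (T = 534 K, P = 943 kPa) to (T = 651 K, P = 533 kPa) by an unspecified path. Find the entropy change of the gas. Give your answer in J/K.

ΔS = nC_p ln(T₂/T₁) − nR ln(P₂/P₁), with C_p = 5R/2 = 20.79 J mol⁻¹ K⁻¹ for a monoatomic ideal gas.
ΔS = 3.67 × [20.79 × ln(651/534) − 8.314 × ln(533/943)] = 32.5 J/K.

ΔS = 32.5 J/K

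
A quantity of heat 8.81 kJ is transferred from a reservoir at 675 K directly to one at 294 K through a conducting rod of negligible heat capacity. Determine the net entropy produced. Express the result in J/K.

ΔS_hot = −Q/T_H = −8810/675 = -13.05 J/K and ΔS_cold = +Q/T_C = 8810/294 = 29.97 J/K.
ΔS_total = -13.05 + 29.97 = 16.9 J/K, positive as the second law requires.

ΔS_total = 16.9 J/K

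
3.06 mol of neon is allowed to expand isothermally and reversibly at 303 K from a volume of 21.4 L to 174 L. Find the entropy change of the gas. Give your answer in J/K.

For an isothermal ideal gas ΔS_gas = nR ln(V₂/V₁) = 3.06 × 8.314 × ln(174/21.4) = 53.3 J/K.

ΔS_gas = 53.3 J/K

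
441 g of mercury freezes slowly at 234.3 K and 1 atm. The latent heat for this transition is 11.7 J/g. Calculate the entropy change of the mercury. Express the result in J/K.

Heat released by the substance: Q = −mL = −441 × 11.7 = −5159.7 J.
At constant T, ΔS = Q_rev/T = −5159.7 / 234.3 = -22 J/K.

ΔS = -22 J/K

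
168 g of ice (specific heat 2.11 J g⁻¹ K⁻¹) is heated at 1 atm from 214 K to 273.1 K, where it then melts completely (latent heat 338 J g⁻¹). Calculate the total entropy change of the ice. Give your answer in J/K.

ΔS = 294 J/K

Warming step: ΔS₁ = m c ln(T_tr/T_i) = 168 × 2.11 × ln(273.1/214) = 86.44 J/K.
Phase change: ΔS₂ = +mL/T_tr = 168 × 338 / 273.1 = 207.9 J/K.
ΔS_total = (86.44) + (207.9) = 294 J/K.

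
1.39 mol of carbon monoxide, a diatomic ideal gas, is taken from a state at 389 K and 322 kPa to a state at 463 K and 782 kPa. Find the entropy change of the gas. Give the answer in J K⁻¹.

ΔS = -3.21 J/K

ΔS = nC_p ln(T₂/T₁) − nR ln(P₂/P₁), with C_p = 7R/2 = 29.1 J mol⁻¹ K⁻¹ for a diatomic ideal gas.
ΔS = 1.39 × [29.1 × ln(463/389) − 8.314 × ln(782/322)] = -3.21 J/K.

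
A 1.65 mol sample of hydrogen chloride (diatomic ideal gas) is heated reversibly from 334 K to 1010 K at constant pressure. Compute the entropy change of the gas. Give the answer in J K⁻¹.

ΔS = 53.1 J/K

At constant pressure, ΔS = nC_p ln(T₂/T₁) with C_p = 7R/2 = 29.1 J mol⁻¹ K⁻¹.
ΔS = 1.65 × 29.1 × ln(1010/334) = 53.1 J/K.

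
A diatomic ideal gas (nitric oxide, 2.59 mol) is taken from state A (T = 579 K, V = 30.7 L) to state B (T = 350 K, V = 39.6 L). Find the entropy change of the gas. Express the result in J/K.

Entropy is a state function: ΔS = nC_V ln(T₂/T₁) + nR ln(V₂/V₁), with C_V = 5R/2 = 20.79 J mol⁻¹ K⁻¹ for a diatomic ideal gas.
ΔS = 2.59 × [20.79 × ln(350/579) + 8.314 × ln(39.6/30.7)] = -21.6 J/K.

ΔS = -21.6 J/K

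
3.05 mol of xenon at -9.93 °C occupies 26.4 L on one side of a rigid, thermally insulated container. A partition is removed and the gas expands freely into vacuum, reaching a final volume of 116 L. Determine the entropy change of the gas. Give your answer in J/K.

No heat is exchanged and no work is done, so the ideal-gas temperature stays constant.
Entropy is a state function; using a reversible isothermal path, ΔS_gas = nR ln(V₂/V₁) = 3.05 × 8.314 × ln(116/26.4) = 37.5 J/K.

ΔS_gas = 37.5 J/K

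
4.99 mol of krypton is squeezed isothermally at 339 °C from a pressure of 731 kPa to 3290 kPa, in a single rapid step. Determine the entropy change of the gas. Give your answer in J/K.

Entropy is a state function, so ΔS_gas depends only on the end states.
For an isothermal ideal gas ΔS_gas = nR ln(P₁/P₂) = 4.99 × 8.314 × ln(731/3290) = -62.4 J/K.

ΔS_gas = -62.4 J/K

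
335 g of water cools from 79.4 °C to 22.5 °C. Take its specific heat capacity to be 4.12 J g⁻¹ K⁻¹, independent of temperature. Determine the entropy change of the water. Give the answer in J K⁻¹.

In kelvin: T₁ = 352.55 K, T₂ = 295.65 K. ΔS = ∫dQ_rev/T = m c ln(T₂/T₁) = 335 × 4.12 × ln(295.65/352.55) = -243 J/K.

ΔS = -243 J/K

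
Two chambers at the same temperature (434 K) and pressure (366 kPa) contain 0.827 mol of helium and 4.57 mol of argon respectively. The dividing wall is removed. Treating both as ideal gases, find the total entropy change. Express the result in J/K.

Mole fractions: x_A = 0.827/5.4 = 0.153, x_B = 0.847.
ΔS_mix = −R(n_A ln x_A + n_B ln x_B) = −8.314 × (0.827 ln 0.153 + 4.57 ln 0.847) = 19.2 J/K.

ΔS_mix = 19.2 J/K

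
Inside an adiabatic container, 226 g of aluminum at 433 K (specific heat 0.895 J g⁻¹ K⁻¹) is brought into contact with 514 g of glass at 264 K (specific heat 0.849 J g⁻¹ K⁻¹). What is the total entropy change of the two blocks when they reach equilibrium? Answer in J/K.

ΔS_total = 17.8 J/K

Energy balance: T_f = (m₁c₁T₁ + m₂c₂T₂)/(m₁c₁ + m₂c₂) = 317.52 K.
ΔS₁ = m₁c₁ ln(T_f/T₁) = 202.27 × ln(317.52/433) = -62.74 J/K.
ΔS₂ = m₂c₂ ln(T_f/T₂) = 436.386 × ln(317.52/264) = 80.56 J/K.
ΔS_total = -62.74 + 80.56 = 17.8 J/K.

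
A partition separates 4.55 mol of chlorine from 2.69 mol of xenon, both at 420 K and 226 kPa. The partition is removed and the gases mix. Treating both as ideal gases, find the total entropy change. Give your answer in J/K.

ΔS_mix = 39.7 J/K

Mole fractions: x_A = 4.55/7.24 = 0.628, x_B = 0.372.
ΔS_mix = −R(n_A ln x_A + n_B ln x_B) = −8.314 × (4.55 ln 0.628 + 2.69 ln 0.372) = 39.7 J/K.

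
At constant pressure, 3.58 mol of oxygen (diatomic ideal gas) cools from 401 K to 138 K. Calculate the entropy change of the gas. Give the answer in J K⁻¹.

ΔS = -111 J/K

At constant pressure, ΔS = nC_p ln(T₂/T₁) with C_p = 7R/2 = 29.1 J mol⁻¹ K⁻¹.
ΔS = 3.58 × 29.1 × ln(138/401) = -111 J/K.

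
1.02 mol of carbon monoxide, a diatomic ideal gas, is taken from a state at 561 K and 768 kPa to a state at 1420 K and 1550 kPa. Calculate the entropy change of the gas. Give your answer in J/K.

ΔS = nC_p ln(T₂/T₁) − nR ln(P₂/P₁), with C_p = 7R/2 = 29.1 J mol⁻¹ K⁻¹ for a diatomic ideal gas.
ΔS = 1.02 × [29.1 × ln(1420/561) − 8.314 × ln(1550/768)] = 21.6 J/K.

ΔS = 21.6 J/K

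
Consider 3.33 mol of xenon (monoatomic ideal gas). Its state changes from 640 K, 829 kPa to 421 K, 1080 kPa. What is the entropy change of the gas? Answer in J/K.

ΔS = nC_p ln(T₂/T₁) − nR ln(P₂/P₁), with C_p = 5R/2 = 20.79 J mol⁻¹ K⁻¹ for a monoatomic ideal gas.
ΔS = 3.33 × [20.79 × ln(421/640) − 8.314 × ln(1080/829)] = -36.3 J/K.

ΔS = -36.3 J/K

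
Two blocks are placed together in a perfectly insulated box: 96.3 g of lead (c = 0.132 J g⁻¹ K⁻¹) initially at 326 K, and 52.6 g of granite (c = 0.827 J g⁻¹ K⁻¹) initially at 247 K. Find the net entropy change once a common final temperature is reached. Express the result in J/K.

ΔS_total = 0.398 J/K

Energy balance: T_f = (m₁c₁T₁ + m₂c₂T₂)/(m₁c₁ + m₂c₂) = 264.86 K.
ΔS₁ = m₁c₁ ln(T_f/T₁) = 12.7116 × ln(264.86/326) = -2.64 J/K.
ΔS₂ = m₂c₂ ln(T_f/T₂) = 43.5002 × ln(264.86/247) = 3.038 J/K.
ΔS_total = -2.64 + 3.038 = 0.398 J/K.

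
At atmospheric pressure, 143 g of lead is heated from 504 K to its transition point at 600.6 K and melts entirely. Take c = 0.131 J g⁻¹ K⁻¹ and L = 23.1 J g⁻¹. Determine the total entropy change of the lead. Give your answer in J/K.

ΔS = 8.78 J/K

Warming step: ΔS₁ = m c ln(T_tr/T_i) = 143 × 0.131 × ln(600.6/504) = 3.2849 J/K.
Phase change: ΔS₂ = +mL/T_tr = 143 × 23.1 / 600.6 = 5.5 J/K.
ΔS_total = (3.2849) + (5.5) = 8.78 J/K.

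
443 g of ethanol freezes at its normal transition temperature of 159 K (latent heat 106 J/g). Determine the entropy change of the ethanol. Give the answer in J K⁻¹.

Heat released by the substance: Q = −mL = −443 × 106 = −46958 J.
At constant T, ΔS = Q_rev/T = −46958 / 159 = -295 J/K.

ΔS = -295 J/K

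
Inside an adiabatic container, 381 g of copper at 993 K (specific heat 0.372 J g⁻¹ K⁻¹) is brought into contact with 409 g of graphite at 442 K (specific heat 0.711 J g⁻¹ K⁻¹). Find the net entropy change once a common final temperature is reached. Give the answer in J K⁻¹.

ΔS_total = 33.4 J/K

Energy balance: T_f = (m₁c₁T₁ + m₂c₂T₂)/(m₁c₁ + m₂c₂) = 622.55 K.
ΔS₁ = m₁c₁ ln(T_f/T₁) = 141.732 × ln(622.55/993) = -66.18 J/K.
ΔS₂ = m₂c₂ ln(T_f/T₂) = 290.799 × ln(622.55/442) = 99.6 J/K.
ΔS_total = -66.18 + 99.6 = 33.4 J/K.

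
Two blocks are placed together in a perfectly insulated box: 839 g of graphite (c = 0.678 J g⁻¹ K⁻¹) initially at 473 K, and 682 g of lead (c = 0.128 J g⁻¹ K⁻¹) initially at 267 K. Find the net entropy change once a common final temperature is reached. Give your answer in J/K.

Energy balance: T_f = (m₁c₁T₁ + m₂c₂T₂)/(m₁c₁ + m₂c₂) = 445.59 K.
ΔS₁ = m₁c₁ ln(T_f/T₁) = 568.842 × ln(445.59/473) = -33.95 J/K.
ΔS₂ = m₂c₂ ln(T_f/T₂) = 87.296 × ln(445.59/267) = 44.71 J/K.
ΔS_total = -33.95 + 44.71 = 10.8 J/K.

ΔS_total = 10.8 J/K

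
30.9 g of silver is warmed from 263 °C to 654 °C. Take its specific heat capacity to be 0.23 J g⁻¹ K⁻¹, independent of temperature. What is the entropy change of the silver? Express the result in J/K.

In kelvin: T₁ = 536.15 K, T₂ = 927.15 K. ΔS = ∫dQ_rev/T = m c ln(T₂/T₁) = 30.9 × 0.23 × ln(927.15/536.15) = 3.89 J/K.

ΔS = 3.89 J/K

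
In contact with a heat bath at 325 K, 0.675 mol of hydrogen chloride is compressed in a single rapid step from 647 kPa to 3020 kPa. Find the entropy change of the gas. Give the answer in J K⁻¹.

ΔS_gas = -8.65 J/K

Entropy is a state function, so ΔS_gas depends only on the end states.
For an isothermal ideal gas ΔS_gas = nR ln(P₁/P₂) = 0.675 × 8.314 × ln(647/3020) = -8.65 J/K.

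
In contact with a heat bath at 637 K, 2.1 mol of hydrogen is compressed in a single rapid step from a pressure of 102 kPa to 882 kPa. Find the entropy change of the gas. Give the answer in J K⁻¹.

ΔS_gas = -37.7 J/K

Entropy is a state function, so ΔS_gas depends only on the end states.
For an isothermal ideal gas ΔS_gas = nR ln(P₁/P₂) = 2.1 × 8.314 × ln(102/882) = -37.7 J/K.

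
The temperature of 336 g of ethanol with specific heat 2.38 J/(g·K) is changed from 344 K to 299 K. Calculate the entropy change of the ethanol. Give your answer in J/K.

ΔS = ∫dQ_rev/T = m c ln(T₂/T₁) = 336 × 2.38 × ln(299/344) = -112 J/K.

ΔS = -112 J/K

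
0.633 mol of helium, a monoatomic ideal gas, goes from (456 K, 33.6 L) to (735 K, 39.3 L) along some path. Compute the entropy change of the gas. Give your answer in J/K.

Entropy is a state function: ΔS = nC_V ln(T₂/T₁) + nR ln(V₂/V₁), with C_V = 3R/2 = 12.47 J mol⁻¹ K⁻¹ for a monoatomic ideal gas.
ΔS = 0.633 × [12.47 × ln(735/456) + 8.314 × ln(39.3/33.6)] = 4.59 J/K.

ΔS = 4.59 J/K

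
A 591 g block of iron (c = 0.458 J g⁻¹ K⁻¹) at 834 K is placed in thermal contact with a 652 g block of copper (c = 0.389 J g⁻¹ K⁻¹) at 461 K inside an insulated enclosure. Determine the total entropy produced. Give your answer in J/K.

Energy balance: T_f = (m₁c₁T₁ + m₂c₂T₂)/(m₁c₁ + m₂c₂) = 653.56 K.
ΔS₁ = m₁c₁ ln(T_f/T₁) = 270.678 × ln(653.56/834) = -65.99 J/K.
ΔS₂ = m₂c₂ ln(T_f/T₂) = 253.628 × ln(653.56/461) = 88.53 J/K.
ΔS_total = -65.99 + 88.53 = 22.5 J/K.

ΔS_total = 22.5 J/K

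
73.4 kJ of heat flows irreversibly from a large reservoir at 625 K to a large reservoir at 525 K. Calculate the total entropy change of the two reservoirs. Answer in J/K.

ΔS_hot = −Q/T_H = −73400/625 = -117.4 J/K and ΔS_cold = +Q/T_C = 73400/525 = 139.8 J/K.
ΔS_total = -117.4 + 139.8 = 22.4 J/K, positive as the second law requires.

ΔS_total = 22.4 J/K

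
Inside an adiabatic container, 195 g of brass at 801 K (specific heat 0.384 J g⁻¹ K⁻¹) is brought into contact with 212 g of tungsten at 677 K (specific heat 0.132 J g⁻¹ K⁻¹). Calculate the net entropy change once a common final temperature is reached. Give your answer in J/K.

ΔS_total = 0.281 J/K

Energy balance: T_f = (m₁c₁T₁ + m₂c₂T₂)/(m₁c₁ + m₂c₂) = 767.27 K.
ΔS₁ = m₁c₁ ln(T_f/T₁) = 74.88 × ln(767.27/801) = -3.222 J/K.
ΔS₂ = m₂c₂ ln(T_f/T₂) = 27.984 × ln(767.27/677) = 3.503 J/K.
ΔS_total = -3.222 + 3.503 = 0.281 J/K.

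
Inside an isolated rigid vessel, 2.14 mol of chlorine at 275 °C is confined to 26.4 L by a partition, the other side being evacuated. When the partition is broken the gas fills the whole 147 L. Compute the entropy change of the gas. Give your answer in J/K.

For an ideal gas in free expansion Q = 0 and W = 0, so T is unchanged.
Entropy is a state function; using a reversible isothermal path, ΔS_gas = nR ln(V₂/V₁) = 2.14 × 8.314 × ln(147/26.4) = 30.6 J/K.

ΔS_gas = 30.6 J/K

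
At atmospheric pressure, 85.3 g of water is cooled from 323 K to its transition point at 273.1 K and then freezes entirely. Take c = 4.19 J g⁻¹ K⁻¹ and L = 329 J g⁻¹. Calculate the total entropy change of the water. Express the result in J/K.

ΔS = -163 J/K

Cooling step: ΔS₁ = m c ln(T_tr/T_i) = 85.3 × 4.19 × ln(273.1/323) = -59.98 J/K.
Phase change: ΔS₂ = −mL/T_tr = −85.3 × 329 / 273.1 = -102.8 J/K.
ΔS_total = (-59.98) + (-102.8) = -163 J/K.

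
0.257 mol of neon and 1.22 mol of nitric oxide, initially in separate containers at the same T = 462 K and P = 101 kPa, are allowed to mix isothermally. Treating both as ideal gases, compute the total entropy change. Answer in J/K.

Mole fractions: x_A = 0.257/1.48 = 0.174, x_B = 0.826.
ΔS_mix = −R(n_A ln x_A + n_B ln x_B) = −8.314 × (0.257 ln 0.174 + 1.22 ln 0.826) = 5.68 J/K.

ΔS_mix = 5.68 J/K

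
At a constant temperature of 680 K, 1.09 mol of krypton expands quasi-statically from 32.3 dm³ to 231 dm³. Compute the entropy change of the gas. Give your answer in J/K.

For an isothermal ideal gas ΔS_gas = nR ln(V₂/V₁) = 1.09 × 8.314 × ln(231/32.3) = 17.8 J/K.

ΔS_gas = 17.8 J/K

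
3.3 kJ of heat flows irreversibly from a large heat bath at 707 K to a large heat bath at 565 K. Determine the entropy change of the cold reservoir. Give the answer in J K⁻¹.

ΔS_cold = 5.84 J/K

The cold reservoir gains heat Q, so ΔS_cold = +Q/T_C = 3300/565 = 5.84 J/K.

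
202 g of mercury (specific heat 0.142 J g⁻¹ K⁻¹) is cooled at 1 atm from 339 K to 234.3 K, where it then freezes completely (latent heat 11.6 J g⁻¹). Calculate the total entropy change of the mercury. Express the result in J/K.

Cooling step: ΔS₁ = m c ln(T_tr/T_i) = 202 × 0.142 × ln(234.3/339) = -10.6 J/K.
Phase change: ΔS₂ = −mL/T_tr = −202 × 11.6 / 234.3 = -10 J/K.
ΔS_total = (-10.6) + (-10) = -20.6 J/K.

ΔS = -20.6 J/K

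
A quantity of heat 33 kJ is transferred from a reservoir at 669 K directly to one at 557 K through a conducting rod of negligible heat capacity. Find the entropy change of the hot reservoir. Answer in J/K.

The hot reservoir loses heat Q, so ΔS_hot = −Q/T_H = −33000/669 = -49.3 J/K.

ΔS_hot = -49.3 J/K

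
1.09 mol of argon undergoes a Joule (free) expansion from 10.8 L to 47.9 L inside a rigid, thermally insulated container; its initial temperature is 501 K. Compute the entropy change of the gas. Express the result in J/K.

ΔS_gas = 13.5 J/K

For an ideal gas in free expansion Q = 0 and W = 0, so T is unchanged.
Entropy is a state function; using a reversible isothermal path, ΔS_gas = nR ln(V₂/V₁) = 1.09 × 8.314 × ln(47.9/10.8) = 13.5 J/K.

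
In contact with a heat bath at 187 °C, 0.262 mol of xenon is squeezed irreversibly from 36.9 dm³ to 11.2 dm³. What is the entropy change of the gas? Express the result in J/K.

Entropy is a state function, so ΔS_gas depends only on the end states.
For an isothermal ideal gas ΔS_gas = nR ln(V₂/V₁) = 0.262 × 8.314 × ln(11.2/36.9) = -2.6 J/K.

ΔS_gas = -2.6 J/K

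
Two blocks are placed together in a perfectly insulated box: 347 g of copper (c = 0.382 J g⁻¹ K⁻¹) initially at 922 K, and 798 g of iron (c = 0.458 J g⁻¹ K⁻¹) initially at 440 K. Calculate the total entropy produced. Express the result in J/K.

Energy balance: T_f = (m₁c₁T₁ + m₂c₂T₂)/(m₁c₁ + m₂c₂) = 568.29 K.
ΔS₁ = m₁c₁ ln(T_f/T₁) = 132.554 × ln(568.29/922) = -64.15 J/K.
ΔS₂ = m₂c₂ ln(T_f/T₂) = 365.484 × ln(568.29/440) = 93.51 J/K.
ΔS_total = -64.15 + 93.51 = 29.4 J/K.

ΔS_total = 29.4 J/K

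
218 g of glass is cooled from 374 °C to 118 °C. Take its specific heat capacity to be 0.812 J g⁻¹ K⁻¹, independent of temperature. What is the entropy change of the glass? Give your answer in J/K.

ΔS = -89.1 J/K

In kelvin: T₁ = 647.15 K, T₂ = 391.15 K. ΔS = ∫dQ_rev/T = m c ln(T₂/T₁) = 218 × 0.812 × ln(391.15/647.15) = -89.1 J/K.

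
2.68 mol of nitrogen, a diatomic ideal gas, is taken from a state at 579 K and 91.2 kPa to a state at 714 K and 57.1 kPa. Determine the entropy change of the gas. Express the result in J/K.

ΔS = nC_p ln(T₂/T₁) − nR ln(P₂/P₁), with C_p = 7R/2 = 29.1 J mol⁻¹ K⁻¹ for a diatomic ideal gas.
ΔS = 2.68 × [29.1 × ln(714/579) − 8.314 × ln(57.1/91.2)] = 26.8 J/K.

ΔS = 26.8 J/K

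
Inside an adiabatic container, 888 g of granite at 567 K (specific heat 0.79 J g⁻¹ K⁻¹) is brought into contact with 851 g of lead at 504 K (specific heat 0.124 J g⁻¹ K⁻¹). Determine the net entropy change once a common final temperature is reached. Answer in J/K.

ΔS_total = 0.618 J/K

Energy balance: T_f = (m₁c₁T₁ + m₂c₂T₂)/(m₁c₁ + m₂c₂) = 558.76 K.
ΔS₁ = m₁c₁ ln(T_f/T₁) = 701.52 × ln(558.76/567) = -10.267 J/K.
ΔS₂ = m₂c₂ ln(T_f/T₂) = 105.524 × ln(558.76/504) = 10.885 J/K.
ΔS_total = -10.267 + 10.885 = 0.618 J/K.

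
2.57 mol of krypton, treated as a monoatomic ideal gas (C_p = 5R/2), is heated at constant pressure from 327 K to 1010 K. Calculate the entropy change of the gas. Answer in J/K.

At constant pressure, ΔS = nC_p ln(T₂/T₁) with C_p = 5R/2 = 20.79 J mol⁻¹ K⁻¹.
ΔS = 2.57 × 20.79 × ln(1010/327) = 60.2 J/K.

ΔS = 60.2 J/K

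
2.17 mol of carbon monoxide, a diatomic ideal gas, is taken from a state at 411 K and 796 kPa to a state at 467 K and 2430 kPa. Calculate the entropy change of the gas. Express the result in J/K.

ΔS = nC_p ln(T₂/T₁) − nR ln(P₂/P₁), with C_p = 7R/2 = 29.1 J mol⁻¹ K⁻¹ for a diatomic ideal gas.
ΔS = 2.17 × [29.1 × ln(467/411) − 8.314 × ln(2430/796)] = -12.1 J/K.

ΔS = -12.1 J/K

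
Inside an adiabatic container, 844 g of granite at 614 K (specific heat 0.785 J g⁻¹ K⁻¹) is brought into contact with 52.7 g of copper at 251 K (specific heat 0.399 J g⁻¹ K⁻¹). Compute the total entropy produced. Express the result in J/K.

ΔS_total = 6.26 J/K

Energy balance: T_f = (m₁c₁T₁ + m₂c₂T₂)/(m₁c₁ + m₂c₂) = 602.83 K.
ΔS₁ = m₁c₁ ln(T_f/T₁) = 662.54 × ln(602.83/614) = -12.16 J/K.
ΔS₂ = m₂c₂ ln(T_f/T₂) = 21.0273 × ln(602.83/251) = 18.42 J/K.
ΔS_total = -12.16 + 18.42 = 6.26 J/K.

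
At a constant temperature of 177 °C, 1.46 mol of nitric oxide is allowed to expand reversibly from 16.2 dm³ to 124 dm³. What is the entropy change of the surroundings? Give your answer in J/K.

For an isothermal ideal gas ΔS_gas = nR ln(V₂/V₁) = 1.46 × 8.314 × ln(124/16.2) = 24.7 J/K.
The process is reversible, so ΔS_surr = −ΔS_gas = -24.7 J/K and ΔS_universe = 0.

ΔS_surr = -24.7 J/K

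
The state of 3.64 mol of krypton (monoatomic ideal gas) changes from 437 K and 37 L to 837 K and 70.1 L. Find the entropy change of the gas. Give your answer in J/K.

Entropy is a state function: ΔS = nC_V ln(T₂/T₁) + nR ln(V₂/V₁), with C_V = 3R/2 = 12.47 J mol⁻¹ K⁻¹ for a monoatomic ideal gas.
ΔS = 3.64 × [12.47 × ln(837/437) + 8.314 × ln(70.1/37)] = 48.8 J/K.

ΔS = 48.8 J/K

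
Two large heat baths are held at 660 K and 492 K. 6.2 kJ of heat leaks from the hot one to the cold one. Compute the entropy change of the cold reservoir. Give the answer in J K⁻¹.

ΔS_cold = 12.6 J/K

The cold reservoir gains heat Q, so ΔS_cold = +Q/T_C = 6200/492 = 12.6 J/K.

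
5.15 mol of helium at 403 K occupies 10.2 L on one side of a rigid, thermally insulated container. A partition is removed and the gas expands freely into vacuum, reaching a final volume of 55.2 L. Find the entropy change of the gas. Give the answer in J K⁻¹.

ΔS_gas = 72.3 J/K

For an ideal gas in free expansion Q = 0 and W = 0, so T is unchanged.
Entropy is a state function; using a reversible isothermal path, ΔS_gas = nR ln(V₂/V₁) = 5.15 × 8.314 × ln(55.2/10.2) = 72.3 J/K.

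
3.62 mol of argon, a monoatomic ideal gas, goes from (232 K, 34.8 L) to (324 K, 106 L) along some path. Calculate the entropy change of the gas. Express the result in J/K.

Entropy is a state function: ΔS = nC_V ln(T₂/T₁) + nR ln(V₂/V₁), with C_V = 3R/2 = 12.47 J mol⁻¹ K⁻¹ for a monoatomic ideal gas.
ΔS = 3.62 × [12.47 × ln(324/232) + 8.314 × ln(106/34.8)] = 48.6 J/K.

ΔS = 48.6 J/K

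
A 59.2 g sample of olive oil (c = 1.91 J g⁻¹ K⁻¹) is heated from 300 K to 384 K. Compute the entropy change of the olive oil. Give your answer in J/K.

ΔS = ∫dQ_rev/T = m c ln(T₂/T₁) = 59.2 × 1.91 × ln(384/300) = 27.9 J/K.

ΔS = 27.9 J/K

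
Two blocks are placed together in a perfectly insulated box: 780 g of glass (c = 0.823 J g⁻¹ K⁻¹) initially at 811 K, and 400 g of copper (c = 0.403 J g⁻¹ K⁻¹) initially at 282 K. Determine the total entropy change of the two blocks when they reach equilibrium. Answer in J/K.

Energy balance: T_f = (m₁c₁T₁ + m₂c₂T₂)/(m₁c₁ + m₂c₂) = 704.82 K.
ΔS₁ = m₁c₁ ln(T_f/T₁) = 641.94 × ln(704.82/811) = -90.08 J/K.
ΔS₂ = m₂c₂ ln(T_f/T₂) = 161.2 × ln(704.82/282) = 147.7 J/K.
ΔS_total = -90.08 + 147.7 = 57.6 J/K.

ΔS_total = 57.6 J/K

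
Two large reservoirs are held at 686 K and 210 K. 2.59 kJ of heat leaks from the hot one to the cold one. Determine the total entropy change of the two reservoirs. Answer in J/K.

ΔS_total = 8.56 J/K

ΔS_hot = −Q/T_H = −2590/686 = -3.7755 J/K and ΔS_cold = +Q/T_C = 2590/210 = 12.333 J/K.
ΔS_total = -3.7755 + 12.333 = 8.56 J/K, positive as the second law requires.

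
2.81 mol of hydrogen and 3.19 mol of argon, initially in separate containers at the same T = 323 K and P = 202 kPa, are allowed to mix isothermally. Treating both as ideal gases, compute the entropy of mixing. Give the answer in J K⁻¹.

Mole fractions: x_A = 2.81/6 = 0.468, x_B = 0.532.
ΔS_mix = −R(n_A ln x_A + n_B ln x_B) = −8.314 × (2.81 ln 0.468 + 3.19 ln 0.532) = 34.5 J/K.

ΔS_mix = 34.5 J/K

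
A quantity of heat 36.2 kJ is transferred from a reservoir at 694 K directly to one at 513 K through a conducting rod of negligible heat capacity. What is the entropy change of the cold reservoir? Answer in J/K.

The cold reservoir gains heat Q, so ΔS_cold = +Q/T_C = 36200/513 = 70.6 J/K.

ΔS_cold = 70.6 J/K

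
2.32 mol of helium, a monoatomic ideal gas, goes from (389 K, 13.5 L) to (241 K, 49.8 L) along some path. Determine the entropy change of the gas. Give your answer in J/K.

Entropy is a state function: ΔS = nC_V ln(T₂/T₁) + nR ln(V₂/V₁), with C_V = 3R/2 = 12.47 J mol⁻¹ K⁻¹ for a monoatomic ideal gas.
ΔS = 2.32 × [12.47 × ln(241/389) + 8.314 × ln(49.8/13.5)] = 11.3 J/K.

ΔS = 11.3 J/K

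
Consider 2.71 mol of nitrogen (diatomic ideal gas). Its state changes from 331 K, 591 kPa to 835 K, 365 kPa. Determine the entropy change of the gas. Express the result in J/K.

ΔS = 83.8 J/K

ΔS = nC_p ln(T₂/T₁) − nR ln(P₂/P₁), with C_p = 7R/2 = 29.1 J mol⁻¹ K⁻¹ for a diatomic ideal gas.
ΔS = 2.71 × [29.1 × ln(835/331) − 8.314 × ln(365/591)] = 83.8 J/K.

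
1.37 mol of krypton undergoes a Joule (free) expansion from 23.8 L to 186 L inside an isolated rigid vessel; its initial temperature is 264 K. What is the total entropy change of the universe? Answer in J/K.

ΔS_universe = 23.4 J/K

For an ideal gas in free expansion Q = 0 and W = 0, so T is unchanged.
Entropy is a state function; using a reversible isothermal path, ΔS_gas = nR ln(V₂/V₁) = 1.37 × 8.314 × ln(186/23.8) = 23.4 J/K.
The insulated surroundings exchange no heat, so ΔS_surr = 0 and ΔS_universe = ΔS_gas.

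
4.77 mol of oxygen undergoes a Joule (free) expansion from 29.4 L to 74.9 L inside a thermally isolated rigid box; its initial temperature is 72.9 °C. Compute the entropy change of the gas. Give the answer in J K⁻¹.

ΔS_gas = 37.1 J/K

For an ideal gas in free expansion Q = 0 and W = 0, so T is unchanged.
Entropy is a state function; using a reversible isothermal path, ΔS_gas = nR ln(V₂/V₁) = 4.77 × 8.314 × ln(74.9/29.4) = 37.1 J/K.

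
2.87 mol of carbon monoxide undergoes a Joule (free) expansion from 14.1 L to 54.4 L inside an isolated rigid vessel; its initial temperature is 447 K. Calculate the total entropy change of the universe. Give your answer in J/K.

ΔS_universe = 32.2 J/K

No heat is exchanged and no work is done, so the ideal-gas temperature stays constant.
Entropy is a state function; using a reversible isothermal path, ΔS_gas = nR ln(V₂/V₁) = 2.87 × 8.314 × ln(54.4/14.1) = 32.2 J/K.
The insulated surroundings exchange no heat, so ΔS_surr = 0 and ΔS_universe = ΔS_gas.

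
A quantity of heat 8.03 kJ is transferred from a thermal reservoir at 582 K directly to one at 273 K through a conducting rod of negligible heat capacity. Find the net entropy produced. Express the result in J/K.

ΔS_hot = −Q/T_H = −8030/582 = -13.8 J/K and ΔS_cold = +Q/T_C = 8030/273 = 29.41 J/K.
ΔS_total = -13.8 + 29.41 = 15.6 J/K, positive as the second law requires.

ΔS_total = 15.6 J/K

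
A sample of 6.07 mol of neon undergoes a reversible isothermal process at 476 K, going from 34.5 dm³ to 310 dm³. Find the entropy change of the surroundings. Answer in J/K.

ΔS_surr = -111 J/K

For an isothermal ideal gas ΔS_gas = nR ln(V₂/V₁) = 6.07 × 8.314 × ln(310/34.5) = 111 J/K.
The process is reversible, so ΔS_surr = −ΔS_gas = -111 J/K and ΔS_universe = 0.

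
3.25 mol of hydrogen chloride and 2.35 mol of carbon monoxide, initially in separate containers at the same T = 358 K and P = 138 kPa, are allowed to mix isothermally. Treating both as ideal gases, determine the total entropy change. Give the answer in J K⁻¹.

Mole fractions: x_A = 3.25/5.6 = 0.58, x_B = 0.42.
ΔS_mix = −R(n_A ln x_A + n_B ln x_B) = −8.314 × (3.25 ln 0.58 + 2.35 ln 0.42) = 31.7 J/K.

ΔS_mix = 31.7 J/K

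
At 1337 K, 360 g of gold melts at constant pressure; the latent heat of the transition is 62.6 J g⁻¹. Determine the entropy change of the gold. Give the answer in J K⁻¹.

ΔS = 16.9 J/K

Heat absorbed by the substance: Q = mL = 360 × 62.6 = 22536 J.
At constant T, ΔS = Q_rev/T = 22536 / 1337 = 16.9 J/K.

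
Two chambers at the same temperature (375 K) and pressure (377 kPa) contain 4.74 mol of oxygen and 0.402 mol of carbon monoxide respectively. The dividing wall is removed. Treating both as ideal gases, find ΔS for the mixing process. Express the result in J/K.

ΔS_mix = 11.7 J/K

Mole fractions: x_A = 4.74/5.14 = 0.922, x_B = 0.0782.
ΔS_mix = −R(n_A ln x_A + n_B ln x_B) = −8.314 × (4.74 ln 0.922 + 0.402 ln 0.0782) = 11.7 J/K.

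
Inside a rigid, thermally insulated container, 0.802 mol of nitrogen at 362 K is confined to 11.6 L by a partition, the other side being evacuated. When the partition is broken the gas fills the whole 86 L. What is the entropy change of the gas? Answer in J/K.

ΔS_gas = 13.4 J/K

For an ideal gas in free expansion Q = 0 and W = 0, so T is unchanged.
Entropy is a state function; using a reversible isothermal path, ΔS_gas = nR ln(V₂/V₁) = 0.802 × 8.314 × ln(86/11.6) = 13.4 J/K.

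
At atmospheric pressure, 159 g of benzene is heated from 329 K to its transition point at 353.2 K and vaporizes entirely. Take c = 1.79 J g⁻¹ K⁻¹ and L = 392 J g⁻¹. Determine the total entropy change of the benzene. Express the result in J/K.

Warming step: ΔS₁ = m c ln(T_tr/T_i) = 159 × 1.79 × ln(353.2/329) = 20.2 J/K.
Phase change: ΔS₂ = +mL/T_tr = 159 × 392 / 353.2 = 176.5 J/K.
ΔS_total = (20.2) + (176.5) = 197 J/K.

ΔS = 197 J/K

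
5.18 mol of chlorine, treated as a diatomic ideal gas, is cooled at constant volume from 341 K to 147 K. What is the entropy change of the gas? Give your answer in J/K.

At constant volume, ΔS = nC_V ln(T₂/T₁) with C_V = 5R/2 = 20.79 J mol⁻¹ K⁻¹.
ΔS = 5.18 × 20.79 × ln(147/341) = -90.6 J/K.

ΔS = -90.6 J/K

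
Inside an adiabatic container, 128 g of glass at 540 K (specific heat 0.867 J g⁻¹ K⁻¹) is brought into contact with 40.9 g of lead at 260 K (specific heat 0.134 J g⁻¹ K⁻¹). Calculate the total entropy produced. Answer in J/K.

ΔS_total = 1.13 J/K

Energy balance: T_f = (m₁c₁T₁ + m₂c₂T₂)/(m₁c₁ + m₂c₂) = 526.82 K.
ΔS₁ = m₁c₁ ln(T_f/T₁) = 110.976 × ln(526.82/540) = -2.742 J/K.
ΔS₂ = m₂c₂ ln(T_f/T₂) = 5.4806 × ln(526.82/260) = 3.87 J/K.
ΔS_total = -2.742 + 3.87 = 1.13 J/K.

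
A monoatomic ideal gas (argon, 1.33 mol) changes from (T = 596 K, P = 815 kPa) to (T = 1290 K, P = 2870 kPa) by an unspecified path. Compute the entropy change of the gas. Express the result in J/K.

ΔS = nC_p ln(T₂/T₁) − nR ln(P₂/P₁), with C_p = 5R/2 = 20.79 J mol⁻¹ K⁻¹ for a monoatomic ideal gas.
ΔS = 1.33 × [20.79 × ln(1290/596) − 8.314 × ln(2870/815)] = 7.43 J/K.

ΔS = 7.43 J/K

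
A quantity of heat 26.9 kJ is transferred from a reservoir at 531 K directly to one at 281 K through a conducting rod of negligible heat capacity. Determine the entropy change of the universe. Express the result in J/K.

ΔS_hot = −Q/T_H = −26900/531 = -50.66 J/K and ΔS_cold = +Q/T_C = 26900/281 = 95.73 J/K.
ΔS_total = -50.66 + 95.73 = 45.1 J/K, positive as the second law requires.

ΔS_total = 45.1 J/K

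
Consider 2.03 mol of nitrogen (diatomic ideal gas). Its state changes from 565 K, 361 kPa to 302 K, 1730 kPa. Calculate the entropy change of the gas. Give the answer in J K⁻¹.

ΔS = nC_p ln(T₂/T₁) − nR ln(P₂/P₁), with C_p = 7R/2 = 29.1 J mol⁻¹ K⁻¹ for a diatomic ideal gas.
ΔS = 2.03 × [29.1 × ln(302/565) − 8.314 × ln(1730/361)] = -63.4 J/K.

ΔS = -63.4 J/K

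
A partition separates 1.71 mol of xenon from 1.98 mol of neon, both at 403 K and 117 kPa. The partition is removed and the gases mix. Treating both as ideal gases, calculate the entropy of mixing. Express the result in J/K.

ΔS_mix = 21.2 J/K

Mole fractions: x_A = 1.71/3.69 = 0.463, x_B = 0.537.
ΔS_mix = −R(n_A ln x_A + n_B ln x_B) = −8.314 × (1.71 ln 0.463 + 1.98 ln 0.537) = 21.2 J/K.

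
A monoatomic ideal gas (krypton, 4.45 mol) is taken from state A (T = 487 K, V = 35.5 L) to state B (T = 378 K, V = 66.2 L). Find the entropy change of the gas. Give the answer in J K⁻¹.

Entropy is a state function: ΔS = nC_V ln(T₂/T₁) + nR ln(V₂/V₁), with C_V = 3R/2 = 12.47 J mol⁻¹ K⁻¹ for a monoatomic ideal gas.
ΔS = 4.45 × [12.47 × ln(378/487) + 8.314 × ln(66.2/35.5)] = 8.99 J/K.

ΔS = 8.99 J/K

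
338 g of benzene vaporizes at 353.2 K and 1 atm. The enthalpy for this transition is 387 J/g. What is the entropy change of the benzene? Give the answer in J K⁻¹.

Heat absorbed by the substance: Q = mL = 338 × 387 = 130806 J.
At constant T, ΔS = Q_rev/T = 130806 / 353.2 = 370 J/K.

ΔS = 370 J/K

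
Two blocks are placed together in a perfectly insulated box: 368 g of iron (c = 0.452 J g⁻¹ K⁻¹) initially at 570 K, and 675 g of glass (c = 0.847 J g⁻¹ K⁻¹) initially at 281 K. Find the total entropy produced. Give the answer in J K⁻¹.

ΔS_total = 36.2 J/K

Energy balance: T_f = (m₁c₁T₁ + m₂c₂T₂)/(m₁c₁ + m₂c₂) = 346.13 K.
ΔS₁ = m₁c₁ ln(T_f/T₁) = 166.336 × ln(346.13/570) = -82.97 J/K.
ΔS₂ = m₂c₂ ln(T_f/T₂) = 571.725 × ln(346.13/281) = 119.2 J/K.
ΔS_total = -82.97 + 119.2 = 36.2 J/K.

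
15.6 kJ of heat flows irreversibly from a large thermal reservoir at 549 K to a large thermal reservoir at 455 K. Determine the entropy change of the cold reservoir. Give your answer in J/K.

The cold reservoir gains heat Q, so ΔS_cold = +Q/T_C = 15600/455 = 34.3 J/K.

ΔS_cold = 34.3 J/K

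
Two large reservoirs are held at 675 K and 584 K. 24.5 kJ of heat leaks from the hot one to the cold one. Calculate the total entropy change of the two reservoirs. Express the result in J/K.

ΔS_hot = −Q/T_H = −24500/675 = -36.296 J/K and ΔS_cold = +Q/T_C = 24500/584 = 41.952 J/K.
ΔS_total = -36.296 + 41.952 = 5.66 J/K, positive as the second law requires.

ΔS_total = 5.66 J/K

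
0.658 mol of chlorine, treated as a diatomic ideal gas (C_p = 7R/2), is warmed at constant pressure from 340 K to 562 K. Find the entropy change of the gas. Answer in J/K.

ΔS = 9.62 J/K

At constant pressure, ΔS = nC_p ln(T₂/T₁) with C_p = 7R/2 = 29.1 J mol⁻¹ K⁻¹.
ΔS = 0.658 × 29.1 × ln(562/340) = 9.62 J/K.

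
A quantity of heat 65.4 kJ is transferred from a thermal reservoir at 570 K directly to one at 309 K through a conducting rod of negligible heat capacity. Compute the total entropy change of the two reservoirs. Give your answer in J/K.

ΔS_total = 96.9 J/K

ΔS_hot = −Q/T_H = −65400/570 = -114.74 J/K and ΔS_cold = +Q/T_C = 65400/309 = 211.65 J/K.
ΔS_total = -114.74 + 211.65 = 96.9 J/K, positive as the second law requires.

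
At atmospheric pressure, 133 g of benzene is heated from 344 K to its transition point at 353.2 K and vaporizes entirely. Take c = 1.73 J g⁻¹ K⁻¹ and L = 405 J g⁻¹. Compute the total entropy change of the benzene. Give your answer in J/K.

Warming step: ΔS₁ = m c ln(T_tr/T_i) = 133 × 1.73 × ln(353.2/344) = 6.073 J/K.
Phase change: ΔS₂ = +mL/T_tr = 133 × 405 / 353.2 = 152.5 J/K.
ΔS_total = (6.073) + (152.5) = 159 J/K.

ΔS = 159 J/K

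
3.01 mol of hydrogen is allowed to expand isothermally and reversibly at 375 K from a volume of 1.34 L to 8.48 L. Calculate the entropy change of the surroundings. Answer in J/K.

ΔS_surr = -46.2 J/K

For an isothermal ideal gas ΔS_gas = nR ln(V₂/V₁) = 3.01 × 8.314 × ln(8.48/1.34) = 46.2 J/K.
The process is reversible, so ΔS_surr = −ΔS_gas = -46.2 J/K and ΔS_universe = 0.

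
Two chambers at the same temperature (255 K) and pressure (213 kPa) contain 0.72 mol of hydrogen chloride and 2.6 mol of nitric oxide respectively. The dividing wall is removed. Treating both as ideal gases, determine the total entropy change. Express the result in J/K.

ΔS_mix = 14.4 J/K

Mole fractions: x_A = 0.72/3.32 = 0.217, x_B = 0.783.
ΔS_mix = −R(n_A ln x_A + n_B ln x_B) = −8.314 × (0.72 ln 0.217 + 2.6 ln 0.783) = 14.4 J/K.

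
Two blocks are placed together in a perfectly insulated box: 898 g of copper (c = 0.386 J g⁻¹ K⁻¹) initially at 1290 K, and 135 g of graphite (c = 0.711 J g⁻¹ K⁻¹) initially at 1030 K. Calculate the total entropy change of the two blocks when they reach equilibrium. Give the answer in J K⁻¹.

Energy balance: T_f = (m₁c₁T₁ + m₂c₂T₂)/(m₁c₁ + m₂c₂) = 1233.6 K.
ΔS₁ = m₁c₁ ln(T_f/T₁) = 346.628 × ln(1233.6/1290) = -15.49 J/K.
ΔS₂ = m₂c₂ ln(T_f/T₂) = 95.985 × ln(1233.6/1030) = 17.31 J/K.
ΔS_total = -15.49 + 17.31 = 1.82 J/K.

ΔS_total = 1.82 J/K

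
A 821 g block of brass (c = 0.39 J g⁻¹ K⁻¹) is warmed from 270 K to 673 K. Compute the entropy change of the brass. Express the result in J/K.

ΔS = 292 J/K

ΔS = ∫dQ_rev/T = m c ln(T₂/T₁) = 821 × 0.39 × ln(673/270) = 292 J/K.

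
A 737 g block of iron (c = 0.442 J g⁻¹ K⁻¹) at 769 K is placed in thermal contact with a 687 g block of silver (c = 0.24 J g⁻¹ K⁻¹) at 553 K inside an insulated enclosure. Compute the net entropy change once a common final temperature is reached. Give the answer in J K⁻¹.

ΔS_total = 5.72 J/K

Energy balance: T_f = (m₁c₁T₁ + m₂c₂T₂)/(m₁c₁ + m₂c₂) = 696.41 K.
ΔS₁ = m₁c₁ ln(T_f/T₁) = 325.754 × ln(696.41/769) = -32.3 J/K.
ΔS₂ = m₂c₂ ln(T_f/T₂) = 164.88 × ln(696.41/553) = 38.02 J/K.
ΔS_total = -32.3 + 38.02 = 5.72 J/K.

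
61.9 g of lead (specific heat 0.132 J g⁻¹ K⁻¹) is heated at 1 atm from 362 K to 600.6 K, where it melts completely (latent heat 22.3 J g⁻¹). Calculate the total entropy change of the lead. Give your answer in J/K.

Warming step: ΔS₁ = m c ln(T_tr/T_i) = 61.9 × 0.132 × ln(600.6/362) = 4.1368 J/K.
Phase change: ΔS₂ = +mL/T_tr = 61.9 × 22.3 / 600.6 = 2.2983 J/K.
ΔS_total = (4.1368) + (2.2983) = 6.44 J/K.

ΔS = 6.44 J/K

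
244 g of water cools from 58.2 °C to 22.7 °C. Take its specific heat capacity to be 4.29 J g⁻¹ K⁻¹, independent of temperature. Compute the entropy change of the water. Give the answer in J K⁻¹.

ΔS = -119 J/K

In kelvin: T₁ = 331.35 K, T₂ = 295.85 K. ΔS = ∫dQ_rev/T = m c ln(T₂/T₁) = 244 × 4.29 × ln(295.85/331.35) = -119 J/K.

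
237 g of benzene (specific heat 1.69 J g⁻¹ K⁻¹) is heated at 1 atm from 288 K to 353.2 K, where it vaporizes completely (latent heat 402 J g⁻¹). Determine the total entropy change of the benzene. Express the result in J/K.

ΔS = 351 J/K

Warming step: ΔS₁ = m c ln(T_tr/T_i) = 237 × 1.69 × ln(353.2/288) = 81.74 J/K.
Phase change: ΔS₂ = +mL/T_tr = 237 × 402 / 353.2 = 269.7 J/K.
ΔS_total = (81.74) + (269.7) = 351 J/K.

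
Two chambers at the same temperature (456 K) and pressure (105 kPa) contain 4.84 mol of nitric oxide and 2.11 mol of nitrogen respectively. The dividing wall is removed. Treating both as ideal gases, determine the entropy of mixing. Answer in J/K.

Mole fractions: x_A = 4.84/6.95 = 0.696, x_B = 0.304.
ΔS_mix = −R(n_A ln x_A + n_B ln x_B) = −8.314 × (4.84 ln 0.696 + 2.11 ln 0.304) = 35.5 J/K.

ΔS_mix = 35.5 J/K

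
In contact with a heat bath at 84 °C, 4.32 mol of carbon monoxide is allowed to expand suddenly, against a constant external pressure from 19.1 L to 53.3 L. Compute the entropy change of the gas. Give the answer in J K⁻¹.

Entropy is a state function, so ΔS_gas depends only on the end states.
For an isothermal ideal gas ΔS_gas = nR ln(V₂/V₁) = 4.32 × 8.314 × ln(53.3/19.1) = 36.9 J/K.

ΔS_gas = 36.9 J/K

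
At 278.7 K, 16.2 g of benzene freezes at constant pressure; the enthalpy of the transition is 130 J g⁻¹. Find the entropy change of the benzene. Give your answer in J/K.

Heat released by the substance: Q = −mL = −16.2 × 130 = −2106 J.
At constant T, ΔS = Q_rev/T = −2106 / 278.7 = -7.56 J/K.

ΔS = -7.56 J/K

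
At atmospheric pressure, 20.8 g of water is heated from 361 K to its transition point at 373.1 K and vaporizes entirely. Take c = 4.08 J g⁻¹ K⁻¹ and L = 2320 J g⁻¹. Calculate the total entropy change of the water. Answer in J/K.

ΔS = 132 J/K

Warming step: ΔS₁ = m c ln(T_tr/T_i) = 20.8 × 4.08 × ln(373.1/361) = 2.798 J/K.
Phase change: ΔS₂ = +mL/T_tr = 20.8 × 2320 / 373.1 = 129.3 J/K.
ΔS_total = (2.798) + (129.3) = 132 J/K.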